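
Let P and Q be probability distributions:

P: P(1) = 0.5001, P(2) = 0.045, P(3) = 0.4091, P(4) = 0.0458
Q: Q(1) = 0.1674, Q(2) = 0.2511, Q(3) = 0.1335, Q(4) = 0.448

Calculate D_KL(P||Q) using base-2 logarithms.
1.1883 bits

D_KL(P||Q) = Σ P(x) log₂(P(x)/Q(x))

Computing term by term:
  P(1)·log₂(P(1)/Q(1)) = 0.5001·log₂(0.5001/0.1674) = 0.78962
  P(2)·log₂(P(2)/Q(2)) = 0.045·log₂(0.045/0.2511) = -0.11161
  P(3)·log₂(P(3)/Q(3)) = 0.4091·log₂(0.4091/0.1335) = 0.66095
  P(4)·log₂(P(4)/Q(4)) = 0.0458·log₂(0.0458/0.448) = -0.15069

D_KL(P||Q) = 0.78962 - 0.11161 + 0.66095 - 0.15069 = 1.18827 ≈ 1.1883 bits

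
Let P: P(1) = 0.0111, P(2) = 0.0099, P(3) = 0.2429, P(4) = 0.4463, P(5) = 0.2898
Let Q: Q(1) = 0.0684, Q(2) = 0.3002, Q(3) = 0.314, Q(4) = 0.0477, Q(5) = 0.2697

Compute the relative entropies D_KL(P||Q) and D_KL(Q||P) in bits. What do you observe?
D_KL(P||Q) = 1.3020 bits, D_KL(Q||P) = 1.5916 bits. The two directions give different values (D_KL(Q||P) exceeds D_KL(P||Q) by 0.2896 bits): KL divergence is asymmetric.

D_KL(P||Q) = Σ P(x) log₂(P(x)/Q(x))

Computing term by term:
  P(1)·log₂(P(1)/Q(1)) = 0.0111·log₂(0.0111/0.0684) = -0.02912
  P(2)·log₂(P(2)/Q(2)) = 0.0099·log₂(0.0099/0.3002) = -0.04873
  P(3)·log₂(P(3)/Q(3)) = 0.2429·log₂(0.2429/0.314) = -0.08997
  P(4)·log₂(P(4)/Q(4)) = 0.4463·log₂(0.4463/0.0477) = 1.43974
  P(5)·log₂(P(5)/Q(5)) = 0.2898·log₂(0.2898/0.2697) = 0.03005

D_KL(P||Q) = -0.02912 - 0.04873 - 0.08997 + 1.43974 + 0.03005 = 1.30197 ≈ 1.3020 bits

D_KL(Q||P) = Σ Q(x) log₂(Q(x)/P(x))

Computing term by term:
  Q(1)·log₂(Q(1)/P(1)) = 0.0684·log₂(0.0684/0.0111) = 0.17944
  Q(2)·log₂(Q(2)/P(2)) = 0.3002·log₂(0.3002/0.0099) = 1.47769
  Q(3)·log₂(Q(3)/P(3)) = 0.314·log₂(0.314/0.2429) = 0.11631
  Q(4)·log₂(Q(4)/P(4)) = 0.0477·log₂(0.0477/0.4463) = -0.15388
  Q(5)·log₂(Q(5)/P(5)) = 0.2697·log₂(0.2697/0.2898) = -0.02797

D_KL(Q||P) = 0.17944 + 1.47769 + 0.11631 - 0.15388 - 0.02797 = 1.59159 ≈ 1.5916 bits

These are NOT equal (difference: 0.2896 bits). KL divergence is asymmetric: D_KL(P||Q) ≠ D_KL(Q||P) in general.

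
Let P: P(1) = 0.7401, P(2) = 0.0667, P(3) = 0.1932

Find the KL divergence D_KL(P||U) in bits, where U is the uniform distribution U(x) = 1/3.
0.5448 bits

U(i) = 1/3 for all i

D_KL(P||U) = Σ P(x) log₂(P(x) / (1/3))
           = Σ P(x) log₂(P(x)) + log₂(3)
           = log₂(3) - H(P)

H(P) = -Σ P(x) log₂(P(x)):
  -P(1)·log₂(P(1)) = -(0.7401)·log₂(0.7401) = 0.32136
  -P(2)·log₂(P(2)) = -(0.0667)·log₂(0.0667) = 0.26054
  -P(3)·log₂(P(3)) = -(0.1932)·log₂(0.1932) = 0.45824
H(P) = 0.32136 + 0.26054 + 0.45824 = 1.04014 bits

log₂(3) = 1.58496 bits

D_KL(P||U) = 1.58496 - 1.04014 = 0.54482 ≈ 0.5448 bits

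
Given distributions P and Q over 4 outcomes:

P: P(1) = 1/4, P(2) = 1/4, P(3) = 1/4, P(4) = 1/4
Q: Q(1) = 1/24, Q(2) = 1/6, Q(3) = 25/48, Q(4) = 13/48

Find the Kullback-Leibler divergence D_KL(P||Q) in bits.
0.4989 bits

D_KL(P||Q) = Σ P(x) log₂(P(x)/Q(x))

Computing term by term:
  P(1)·log₂(P(1)/Q(1)) = (1/4)·log₂((1/4)/(1/24)) = 0.64624
  P(2)·log₂(P(2)/Q(2)) = (1/4)·log₂((1/4)/(1/6)) = 0.14624
  P(3)·log₂(P(3)/Q(3)) = (1/4)·log₂((1/4)/(25/48)) = -0.26472
  P(4)·log₂(P(4)/Q(4)) = (1/4)·log₂((1/4)/(13/48)) = -0.02887

D_KL(P||Q) = 0.64624 + 0.14624 - 0.26472 - 0.02887 = 0.49889 ≈ 0.4989 bits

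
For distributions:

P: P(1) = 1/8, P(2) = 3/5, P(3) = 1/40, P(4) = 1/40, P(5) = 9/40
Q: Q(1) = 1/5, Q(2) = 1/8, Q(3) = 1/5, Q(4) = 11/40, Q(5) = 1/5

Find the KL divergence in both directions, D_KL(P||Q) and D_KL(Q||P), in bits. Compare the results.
D_KL(P||Q) = 1.1498 bits, D_KL(Q||P) = 1.3701 bits. D_KL(Q||P) is larger than D_KL(P||Q) by 0.2203 bits; the two directions differ.

D_KL(P||Q) = Σ P(x) log₂(P(x)/Q(x))

Computing term by term:
  P(1)·log₂(P(1)/Q(1)) = (1/8)·log₂((1/8)/(1/5)) = -0.08476
  P(2)·log₂(P(2)/Q(2)) = (3/5)·log₂((3/5)/(1/8)) = 1.35782
  P(3)·log₂(P(3)/Q(3)) = (1/40)·log₂((1/40)/(1/5)) = -0.07500
  P(4)·log₂(P(4)/Q(4)) = (1/40)·log₂((1/40)/(11/40)) = -0.08649
  P(5)·log₂(P(5)/Q(5)) = (9/40)·log₂((9/40)/(1/5)) = 0.03823

D_KL(P||Q) = -0.08476 + 1.35782 - 0.07500 - 0.08649 + 0.03823 = 1.14980 ≈ 1.1498 bits

D_KL(Q||P) = Σ Q(x) log₂(Q(x)/P(x))

Computing term by term:
  Q(1)·log₂(Q(1)/P(1)) = (1/5)·log₂((1/5)/(1/8)) = 0.13561
  Q(2)·log₂(Q(2)/P(2)) = (1/8)·log₂((1/8)/(3/5)) = -0.28288
  Q(3)·log₂(Q(3)/P(3)) = (1/5)·log₂((1/5)/(1/40)) = 0.60000
  Q(4)·log₂(Q(4)/P(4)) = (11/40)·log₂((11/40)/(1/40)) = 0.95134
  Q(5)·log₂(Q(5)/P(5)) = (1/5)·log₂((1/5)/(9/40)) = -0.03399

D_KL(Q||P) = 0.13561 - 0.28288 + 0.60000 + 0.95134 - 0.03399 = 1.37008 ≈ 1.3701 bits

These are NOT equal (difference: 0.2203 bits). KL divergence is asymmetric: D_KL(P||Q) ≠ D_KL(Q||P) in general.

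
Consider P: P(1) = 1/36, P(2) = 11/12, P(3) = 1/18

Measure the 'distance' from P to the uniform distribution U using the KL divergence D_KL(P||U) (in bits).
1.0946 bits

U(i) = 1/3 for all i

D_KL(P||U) = Σ P(x) log₂(P(x) / (1/3))
           = Σ P(x) log₂(P(x)) + log₂(3)
           = log₂(3) - H(P)

H(P) = -Σ P(x) log₂(P(x)):
  -P(1)·log₂(P(1)) = -(1/36)·log₂(1/36) = 0.14361
  -P(2)·log₂(P(2)) = -(11/12)·log₂(11/12) = 0.11507
  -P(3)·log₂(P(3)) = -(1/18)·log₂(1/18) = 0.23166
H(P) = 0.14361 + 0.11507 + 0.23166 = 0.49034 bits

log₂(3) = 1.58496 bits

D_KL(P||U) = 1.58496 - 0.49034 = 1.09462 ≈ 1.0946 bits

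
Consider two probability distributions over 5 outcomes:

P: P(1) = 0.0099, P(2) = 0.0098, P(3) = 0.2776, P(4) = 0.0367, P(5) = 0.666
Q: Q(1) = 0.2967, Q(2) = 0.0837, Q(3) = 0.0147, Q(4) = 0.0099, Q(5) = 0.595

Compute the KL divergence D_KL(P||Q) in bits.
1.2756 bits

D_KL(P||Q) = Σ P(x) log₂(P(x)/Q(x))

Computing term by term:
  P(1)·log₂(P(1)/Q(1)) = 0.0099·log₂(0.0099/0.2967) = -0.04856
  P(2)·log₂(P(2)/Q(2)) = 0.0098·log₂(0.0098/0.0837) = -0.03032
  P(3)·log₂(P(3)/Q(3)) = 0.2776·log₂(0.2776/0.0147) = 1.17678
  P(4)·log₂(P(4)/Q(4)) = 0.0367·log₂(0.0367/0.0099) = 0.06937
  P(5)·log₂(P(5)/Q(5)) = 0.666·log₂(0.666/0.595) = 0.10831

D_KL(P||Q) = -0.04856 - 0.03032 + 1.17678 + 0.06937 + 0.10831 = 1.27558 ≈ 1.2756 bits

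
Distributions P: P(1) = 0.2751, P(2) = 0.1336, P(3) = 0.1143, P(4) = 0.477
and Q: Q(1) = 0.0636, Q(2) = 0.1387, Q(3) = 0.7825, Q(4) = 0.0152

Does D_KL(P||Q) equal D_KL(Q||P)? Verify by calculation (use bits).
D_KL(P||Q) = 2.6284 bits, D_KL(Q||P) = 1.9692 bits. No — D_KL(P||Q) ≠ D_KL(Q||P) for this pair.

D_KL(P||Q) = Σ P(x) log₂(P(x)/Q(x))

Computing term by term:
  P(1)·log₂(P(1)/Q(1)) = 0.2751·log₂(0.2751/0.0636) = 0.58125
  P(2)·log₂(P(2)/Q(2)) = 0.1336·log₂(0.1336/0.1387) = -0.00722
  P(3)·log₂(P(3)/Q(3)) = 0.1143·log₂(0.1143/0.7825) = -0.31721
  P(4)·log₂(P(4)/Q(4)) = 0.477·log₂(0.477/0.0152) = 2.37157

D_KL(P||Q) = 0.58125 - 0.00722 - 0.31721 + 2.37157 = 2.62839 ≈ 2.6284 bits

D_KL(Q||P) = Σ Q(x) log₂(Q(x)/P(x))

Computing term by term:
  Q(1)·log₂(Q(1)/P(1)) = 0.0636·log₂(0.0636/0.2751) = -0.13438
  Q(2)·log₂(Q(2)/P(2)) = 0.1387·log₂(0.1387/0.1336) = 0.00750
  Q(3)·log₂(Q(3)/P(3)) = 0.7825·log₂(0.7825/0.1143) = 2.17165
  Q(4)·log₂(Q(4)/P(4)) = 0.0152·log₂(0.0152/0.477) = -0.07557

D_KL(Q||P) = -0.13438 + 0.00750 + 2.17165 - 0.07557 = 1.96920 ≈ 1.9692 bits

These are NOT equal (difference: 0.6592 bits). KL divergence is asymmetric: D_KL(P||Q) ≠ D_KL(Q||P) in general.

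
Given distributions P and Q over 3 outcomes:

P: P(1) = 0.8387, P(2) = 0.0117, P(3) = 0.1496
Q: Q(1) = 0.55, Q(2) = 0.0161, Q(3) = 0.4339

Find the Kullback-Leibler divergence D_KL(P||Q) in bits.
0.2753 bits

D_KL(P||Q) = Σ P(x) log₂(P(x)/Q(x))

Computing term by term:
  P(1)·log₂(P(1)/Q(1)) = 0.8387·log₂(0.8387/0.55) = 0.51054
  P(2)·log₂(P(2)/Q(2)) = 0.0117·log₂(0.0117/0.0161) = -0.00539
  P(3)·log₂(P(3)/Q(3)) = 0.1496·log₂(0.1496/0.4339) = -0.22982

D_KL(P||Q) = 0.51054 - 0.00539 - 0.22982 = 0.27533 ≈ 0.2753 bits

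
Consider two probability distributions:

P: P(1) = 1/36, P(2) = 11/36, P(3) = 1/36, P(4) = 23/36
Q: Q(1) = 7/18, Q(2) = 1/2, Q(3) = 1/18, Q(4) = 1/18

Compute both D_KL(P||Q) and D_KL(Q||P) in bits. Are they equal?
D_KL(P||Q) = 1.9005 bits, D_KL(Q||P) = 1.6957 bits. No, they are not equal.

D_KL(P||Q) = Σ P(x) log₂(P(x)/Q(x))

Computing term by term:
  P(1)·log₂(P(1)/Q(1)) = (1/36)·log₂((1/36)/(7/18)) = -0.10576
  P(2)·log₂(P(2)/Q(2)) = (11/36)·log₂((11/36)/(1/2)) = -0.21710
  P(3)·log₂(P(3)/Q(3)) = (1/36)·log₂((1/36)/(1/18)) = -0.02778
  P(4)·log₂(P(4)/Q(4)) = (23/36)·log₂((23/36)/(1/18)) = 2.25116

D_KL(P||Q) = -0.10576 - 0.21710 - 0.02778 + 2.25116 = 1.90052 ≈ 1.9005 bits

D_KL(Q||P) = Σ Q(x) log₂(Q(x)/P(x))

Computing term by term:
  Q(1)·log₂(Q(1)/P(1)) = (7/18)·log₂((7/18)/(1/36)) = 1.48064
  Q(2)·log₂(Q(2)/P(2)) = (1/2)·log₂((1/2)/(11/36)) = 0.35525
  Q(3)·log₂(Q(3)/P(3)) = (1/18)·log₂((1/18)/(1/36)) = 0.05556
  Q(4)·log₂(Q(4)/P(4)) = (1/18)·log₂((1/18)/(23/36)) = -0.19575

D_KL(Q||P) = 1.48064 + 0.35525 + 0.05556 - 0.19575 = 1.69570 ≈ 1.6957 bits

These are NOT equal (difference: 0.2048 bits). KL divergence is asymmetric: D_KL(P||Q) ≠ D_KL(Q||P) in general.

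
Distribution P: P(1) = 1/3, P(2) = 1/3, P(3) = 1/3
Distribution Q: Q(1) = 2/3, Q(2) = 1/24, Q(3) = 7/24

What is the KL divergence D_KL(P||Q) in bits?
0.7309 bits

D_KL(P||Q) = Σ P(x) log₂(P(x)/Q(x))

Computing term by term:
  P(1)·log₂(P(1)/Q(1)) = (1/3)·log₂((1/3)/(2/3)) = -0.33333
  P(2)·log₂(P(2)/Q(2)) = (1/3)·log₂((1/3)/(1/24)) = 1.00000
  P(3)·log₂(P(3)/Q(3)) = (1/3)·log₂((1/3)/(7/24)) = 0.06422

D_KL(P||Q) = -0.33333 + 1.00000 + 0.06422 = 0.73089 ≈ 0.7309 bits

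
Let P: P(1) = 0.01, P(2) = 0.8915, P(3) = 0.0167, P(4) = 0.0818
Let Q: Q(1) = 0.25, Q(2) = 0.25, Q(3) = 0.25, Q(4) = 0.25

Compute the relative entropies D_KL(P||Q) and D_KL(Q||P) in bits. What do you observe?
D_KL(P||Q) = 1.3918 bits, D_KL(Q||P) = 2.0813 bits. The two directions give different values (D_KL(Q||P) exceeds D_KL(P||Q) by 0.6895 bits): KL divergence is asymmetric.

D_KL(P||Q) = Σ P(x) log₂(P(x)/Q(x))

Computing term by term:
  P(1)·log₂(P(1)/Q(1)) = 0.01·log₂(0.01/0.25) = -0.04644
  P(2)·log₂(P(2)/Q(2)) = 0.8915·log₂(0.8915/0.25) = 1.63528
  P(3)·log₂(P(3)/Q(3)) = 0.0167·log₂(0.0167/0.25) = -0.06520
  P(4)·log₂(P(4)/Q(4)) = 0.0818·log₂(0.0818/0.25) = -0.13184

D_KL(P||Q) = -0.04644 + 1.63528 - 0.06520 - 0.13184 = 1.39180 ≈ 1.3918 bits

D_KL(Q||P) = Σ Q(x) log₂(Q(x)/P(x))

Computing term by term:
  Q(1)·log₂(Q(1)/P(1)) = 0.25·log₂(0.25/0.01) = 1.16096
  Q(2)·log₂(Q(2)/P(2)) = 0.25·log₂(0.25/0.8915) = -0.45858
  Q(3)·log₂(Q(3)/P(3)) = 0.25·log₂(0.25/0.0167) = 0.97600
  Q(4)·log₂(Q(4)/P(4)) = 0.25·log₂(0.25/0.0818) = 0.40294

D_KL(Q||P) = 1.16096 - 0.45858 + 0.97600 + 0.40294 = 2.08132 ≈ 2.0813 bits

These are NOT equal (difference: 0.6895 bits). KL divergence is asymmetric: D_KL(P||Q) ≠ D_KL(Q||P) in general.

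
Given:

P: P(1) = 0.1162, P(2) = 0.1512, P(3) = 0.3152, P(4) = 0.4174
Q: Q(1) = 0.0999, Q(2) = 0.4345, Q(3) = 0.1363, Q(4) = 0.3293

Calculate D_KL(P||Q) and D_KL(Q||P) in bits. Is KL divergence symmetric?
D_KL(P||Q) = 0.3191 bits, D_KL(Q||P) = 0.3624 bits. No, KL divergence is not symmetric.

D_KL(P||Q) = Σ P(x) log₂(P(x)/Q(x))

Computing term by term:
  P(1)·log₂(P(1)/Q(1)) = 0.1162·log₂(0.1162/0.0999) = 0.02534
  P(2)·log₂(P(2)/Q(2)) = 0.1512·log₂(0.1512/0.4345) = -0.23026
  P(3)·log₂(P(3)/Q(3)) = 0.3152·log₂(0.3152/0.1363) = 0.38123
  P(4)·log₂(P(4)/Q(4)) = 0.4174·log₂(0.4174/0.3293) = 0.14276

D_KL(P||Q) = 0.02534 - 0.23026 + 0.38123 + 0.14276 = 0.31907 ≈ 0.3191 bits

D_KL(Q||P) = Σ Q(x) log₂(Q(x)/P(x))

Computing term by term:
  Q(1)·log₂(Q(1)/P(1)) = 0.0999·log₂(0.0999/0.1162) = -0.02178
  Q(2)·log₂(Q(2)/P(2)) = 0.4345·log₂(0.4345/0.1512) = 0.66170
  Q(3)·log₂(Q(3)/P(3)) = 0.1363·log₂(0.1363/0.3152) = -0.16485
  Q(4)·log₂(Q(4)/P(4)) = 0.3293·log₂(0.3293/0.4174) = -0.11263

D_KL(Q||P) = -0.02178 + 0.66170 - 0.16485 - 0.11263 = 0.36244 ≈ 0.3624 bits

These are NOT equal (difference: 0.0433 bits). KL divergence is asymmetric: D_KL(P||Q) ≠ D_KL(Q||P) in general.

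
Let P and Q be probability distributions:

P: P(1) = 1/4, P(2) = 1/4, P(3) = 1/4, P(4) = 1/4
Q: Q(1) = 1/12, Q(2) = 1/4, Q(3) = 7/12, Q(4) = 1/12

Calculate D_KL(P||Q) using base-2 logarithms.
0.4869 bits

D_KL(P||Q) = Σ P(x) log₂(P(x)/Q(x))

Computing term by term:
  P(1)·log₂(P(1)/Q(1)) = (1/4)·log₂((1/4)/(1/12)) = 0.39624
  P(2)·log₂(P(2)/Q(2)) = (1/4)·log₂((1/4)/(1/4)) = 0.00000
  P(3)·log₂(P(3)/Q(3)) = (1/4)·log₂((1/4)/(7/12)) = -0.30560
  P(4)·log₂(P(4)/Q(4)) = (1/4)·log₂((1/4)/(1/12)) = 0.39624

D_KL(P||Q) = 0.39624 + 0.00000 - 0.30560 + 0.39624 = 0.48688 ≈ 0.4869 bits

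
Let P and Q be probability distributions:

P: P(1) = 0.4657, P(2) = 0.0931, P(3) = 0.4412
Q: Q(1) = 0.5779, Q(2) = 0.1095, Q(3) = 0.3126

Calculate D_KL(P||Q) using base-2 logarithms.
0.0525 bits

D_KL(P||Q) = Σ P(x) log₂(P(x)/Q(x))

Computing term by term:
  P(1)·log₂(P(1)/Q(1)) = 0.4657·log₂(0.4657/0.5779) = -0.14503
  P(2)·log₂(P(2)/Q(2)) = 0.0931·log₂(0.0931/0.1095) = -0.02179
  P(3)·log₂(P(3)/Q(3)) = 0.4412·log₂(0.4412/0.3126) = 0.21933

D_KL(P||Q) = -0.14503 - 0.02179 + 0.21933 = 0.05251 ≈ 0.0525 bits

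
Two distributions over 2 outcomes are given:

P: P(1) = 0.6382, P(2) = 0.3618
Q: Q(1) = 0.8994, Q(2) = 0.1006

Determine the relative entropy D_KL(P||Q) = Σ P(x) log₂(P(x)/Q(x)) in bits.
0.3522 bits

D_KL(P||Q) = Σ P(x) log₂(P(x)/Q(x))

Computing term by term:
  P(1)·log₂(P(1)/Q(1)) = 0.6382·log₂(0.6382/0.8994) = -0.31588
  P(2)·log₂(P(2)/Q(2)) = 0.3618·log₂(0.3618/0.1006) = 0.66809

D_KL(P||Q) = -0.31588 + 0.66809 = 0.35221 ≈ 0.3522 bits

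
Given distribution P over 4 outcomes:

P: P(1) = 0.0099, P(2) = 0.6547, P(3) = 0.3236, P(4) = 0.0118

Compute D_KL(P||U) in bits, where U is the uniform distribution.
0.9317 bits

U(i) = 1/4 for all i

D_KL(P||U) = Σ P(x) log₂(P(x) / (1/4))
           = Σ P(x) log₂(P(x)) + log₂(4)
           = log₂(4) - H(P)

H(P) = -Σ P(x) log₂(P(x)):
  -P(1)·log₂(P(1)) = -(0.0099)·log₂(0.0099) = 0.06592
  -P(2)·log₂(P(2)) = -(0.6547)·log₂(0.6547) = 0.40008
  -P(3)·log₂(P(3)) = -(0.3236)·log₂(0.3236) = 0.52673
  -P(4)·log₂(P(4)) = -(0.0118)·log₂(0.0118) = 0.07558
H(P) = 0.06592 + 0.40008 + 0.52673 + 0.07558 = 1.06831 bits

log₂(4) = 2.00000 bits

D_KL(P||U) = 2.00000 - 1.06831 = 0.93169 ≈ 0.9317 bits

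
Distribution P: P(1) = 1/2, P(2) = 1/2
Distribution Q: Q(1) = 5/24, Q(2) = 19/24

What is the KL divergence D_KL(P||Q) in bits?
0.3000 bits

D_KL(P||Q) = Σ P(x) log₂(P(x)/Q(x))

Computing term by term:
  P(1)·log₂(P(1)/Q(1)) = (1/2)·log₂((1/2)/(5/24)) = 0.63152
  P(2)·log₂(P(2)/Q(2)) = (1/2)·log₂((1/2)/(19/24)) = -0.33148

D_KL(P||Q) = 0.63152 - 0.33148 = 0.30004 ≈ 0.3000 bits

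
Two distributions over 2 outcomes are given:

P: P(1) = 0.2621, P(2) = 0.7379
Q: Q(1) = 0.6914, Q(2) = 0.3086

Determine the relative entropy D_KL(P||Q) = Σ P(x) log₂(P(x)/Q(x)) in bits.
0.5613 bits

D_KL(P||Q) = Σ P(x) log₂(P(x)/Q(x))

Computing term by term:
  P(1)·log₂(P(1)/Q(1)) = 0.2621·log₂(0.2621/0.6914) = -0.36678
  P(2)·log₂(P(2)/Q(2)) = 0.7379·log₂(0.7379/0.3086) = 0.92805

D_KL(P||Q) = -0.36678 + 0.92805 = 0.56127 ≈ 0.5613 bits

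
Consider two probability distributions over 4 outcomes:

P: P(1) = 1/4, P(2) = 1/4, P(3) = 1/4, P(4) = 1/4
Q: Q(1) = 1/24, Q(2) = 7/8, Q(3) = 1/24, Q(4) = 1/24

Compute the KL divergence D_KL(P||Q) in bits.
1.4869 bits

D_KL(P||Q) = Σ P(x) log₂(P(x)/Q(x))

Computing term by term:
  P(1)·log₂(P(1)/Q(1)) = (1/4)·log₂((1/4)/(1/24)) = 0.64624
  P(2)·log₂(P(2)/Q(2)) = (1/4)·log₂((1/4)/(7/8)) = -0.45184
  P(3)·log₂(P(3)/Q(3)) = (1/4)·log₂((1/4)/(1/24)) = 0.64624
  P(4)·log₂(P(4)/Q(4)) = (1/4)·log₂((1/4)/(1/24)) = 0.64624

D_KL(P||Q) = 0.64624 - 0.45184 + 0.64624 + 0.64624 = 1.48688 ≈ 1.4869 bits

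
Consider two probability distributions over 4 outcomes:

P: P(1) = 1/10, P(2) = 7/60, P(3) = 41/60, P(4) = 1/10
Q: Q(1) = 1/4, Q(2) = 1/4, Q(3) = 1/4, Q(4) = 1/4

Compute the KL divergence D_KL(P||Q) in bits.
0.5986 bits

D_KL(P||Q) = Σ P(x) log₂(P(x)/Q(x))

Computing term by term:
  P(1)·log₂(P(1)/Q(1)) = (1/10)·log₂((1/10)/(1/4)) = -0.13219
  P(2)·log₂(P(2)/Q(2)) = (7/60)·log₂((7/60)/(1/4)) = -0.12828
  P(3)·log₂(P(3)/Q(3)) = (41/60)·log₂((41/60)/(1/4)) = 0.99129
  P(4)·log₂(P(4)/Q(4)) = (1/10)·log₂((1/10)/(1/4)) = -0.13219

D_KL(P||Q) = -0.13219 - 0.12828 + 0.99129 - 0.13219 = 0.59863 ≈ 0.5986 bits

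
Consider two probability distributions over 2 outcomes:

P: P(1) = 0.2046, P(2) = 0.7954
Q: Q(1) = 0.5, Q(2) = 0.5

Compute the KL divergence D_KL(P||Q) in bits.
0.2690 bits

D_KL(P||Q) = Σ P(x) log₂(P(x)/Q(x))

Computing term by term:
  P(1)·log₂(P(1)/Q(1)) = 0.2046·log₂(0.2046/0.5) = -0.26375
  P(2)·log₂(P(2)/Q(2)) = 0.7954·log₂(0.7954/0.5) = 0.53272

D_KL(P||Q) = -0.26375 + 0.53272 = 0.26897 ≈ 0.2690 bits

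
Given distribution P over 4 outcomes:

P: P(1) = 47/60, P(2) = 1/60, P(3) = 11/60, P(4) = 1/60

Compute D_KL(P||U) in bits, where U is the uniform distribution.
1.0784 bits

U(i) = 1/4 for all i

D_KL(P||U) = Σ P(x) log₂(P(x) / (1/4))
           = Σ P(x) log₂(P(x)) + log₂(4)
           = log₂(4) - H(P)

H(P) = -Σ P(x) log₂(P(x)):
  -P(1)·log₂(P(1)) = -(47/60)·log₂(47/60) = 0.27597
  -P(2)·log₂(P(2)) = -(1/60)·log₂(1/60) = 0.09845
  -P(3)·log₂(P(3)) = -(11/60)·log₂(11/60) = 0.44870
  -P(4)·log₂(P(4)) = -(1/60)·log₂(1/60) = 0.09845
H(P) = 0.27597 + 0.09845 + 0.44870 + 0.09845 = 0.92157 bits

log₂(4) = 2.00000 bits

D_KL(P||U) = 2.00000 - 0.92157 = 1.07843 ≈ 1.0784 bits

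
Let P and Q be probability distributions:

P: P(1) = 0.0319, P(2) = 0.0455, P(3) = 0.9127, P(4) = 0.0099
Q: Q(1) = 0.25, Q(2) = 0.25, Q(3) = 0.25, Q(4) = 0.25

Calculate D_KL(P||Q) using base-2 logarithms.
1.4524 bits

D_KL(P||Q) = Σ P(x) log₂(P(x)/Q(x))

Computing term by term:
  P(1)·log₂(P(1)/Q(1)) = 0.0319·log₂(0.0319/0.25) = -0.09475
  P(2)·log₂(P(2)/Q(2)) = 0.0455·log₂(0.0455/0.25) = -0.11184
  P(3)·log₂(P(3)/Q(3)) = 0.9127·log₂(0.9127/0.25) = 1.70512
  P(4)·log₂(P(4)/Q(4)) = 0.0099·log₂(0.0099/0.25) = -0.04612

D_KL(P||Q) = -0.09475 - 0.11184 + 1.70512 - 0.04612 = 1.45241 ≈ 1.4524 bits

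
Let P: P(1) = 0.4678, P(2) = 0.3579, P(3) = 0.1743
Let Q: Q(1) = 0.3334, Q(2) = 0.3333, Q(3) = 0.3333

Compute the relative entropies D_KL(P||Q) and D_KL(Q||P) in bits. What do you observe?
D_KL(P||Q) = 0.1023 bits, D_KL(Q||P) = 0.1146 bits. The two directions give different values (D_KL(Q||P) exceeds D_KL(P||Q) by 0.0123 bits): KL divergence is asymmetric.

D_KL(P||Q) = Σ P(x) log₂(P(x)/Q(x))

Computing term by term:
  P(1)·log₂(P(1)/Q(1)) = 0.4678·log₂(0.4678/0.3334) = 0.22858
  P(2)·log₂(P(2)/Q(2)) = 0.3579·log₂(0.3579/0.3333) = 0.03677
  P(3)·log₂(P(3)/Q(3)) = 0.1743·log₂(0.1743/0.3333) = -0.16301

D_KL(P||Q) = 0.22858 + 0.03677 - 0.16301 = 0.10234 ≈ 0.1023 bits

D_KL(Q||P) = Σ Q(x) log₂(Q(x)/P(x))

Computing term by term:
  Q(1)·log₂(Q(1)/P(1)) = 0.3334·log₂(0.3334/0.4678) = -0.16291
  Q(2)·log₂(Q(2)/P(2)) = 0.3333·log₂(0.3333/0.3579) = -0.03424
  Q(3)·log₂(Q(3)/P(3)) = 0.3333·log₂(0.3333/0.1743) = 0.31172

D_KL(Q||P) = -0.16291 - 0.03424 + 0.31172 = 0.11457 ≈ 0.1146 bits

These are NOT equal (difference: 0.0123 bits). KL divergence is asymmetric: D_KL(P||Q) ≠ D_KL(Q||P) in general.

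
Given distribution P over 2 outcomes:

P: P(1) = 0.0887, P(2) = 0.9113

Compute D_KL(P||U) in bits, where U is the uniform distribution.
0.5679 bits

U(i) = 1/2 for all i

D_KL(P||U) = Σ P(x) log₂(P(x) / (1/2))
           = Σ P(x) log₂(P(x)) + log₂(2)
           = log₂(2) - H(P)

H(P) = -Σ P(x) log₂(P(x)):
  -P(1)·log₂(P(1)) = -(0.0887)·log₂(0.0887) = 0.31000
  -P(2)·log₂(P(2)) = -(0.9113)·log₂(0.9113) = 0.12212
H(P) = 0.31000 + 0.12212 = 0.43212 bits

log₂(2) = 1.00000 bits

D_KL(P||U) = 1.00000 - 0.43212 = 0.56788 ≈ 0.5679 bits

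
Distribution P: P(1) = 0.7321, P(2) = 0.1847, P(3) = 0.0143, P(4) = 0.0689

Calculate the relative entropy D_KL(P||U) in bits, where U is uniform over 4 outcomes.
0.8670 bits

U(i) = 1/4 for all i

D_KL(P||U) = Σ P(x) log₂(P(x) / (1/4))
           = Σ P(x) log₂(P(x)) + log₂(4)
           = log₂(4) - H(P)

H(P) = -Σ P(x) log₂(P(x)):
  -P(1)·log₂(P(1)) = -(0.7321)·log₂(0.7321) = 0.32936
  -P(2)·log₂(P(2)) = -(0.1847)·log₂(0.1847) = 0.45007
  -P(3)·log₂(P(3)) = -(0.0143)·log₂(0.0143) = 0.08763
  -P(4)·log₂(P(4)) = -(0.0689)·log₂(0.0689) = 0.26591
H(P) = 0.32936 + 0.45007 + 0.08763 + 0.26591 = 1.13297 bits

log₂(4) = 2.00000 bits

D_KL(P||U) = 2.00000 - 1.13297 = 0.86703 ≈ 0.8670 bits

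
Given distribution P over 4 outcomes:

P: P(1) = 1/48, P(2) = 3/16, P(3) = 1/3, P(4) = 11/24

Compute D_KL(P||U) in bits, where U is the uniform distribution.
0.3866 bits

U(i) = 1/4 for all i

D_KL(P||U) = Σ P(x) log₂(P(x) / (1/4))
           = Σ P(x) log₂(P(x)) + log₂(4)
           = log₂(4) - H(P)

H(P) = -Σ P(x) log₂(P(x)):
  -P(1)·log₂(P(1)) = -(1/48)·log₂(1/48) = 0.11635
  -P(2)·log₂(P(2)) = -(3/16)·log₂(3/16) = 0.45282
  -P(3)·log₂(P(3)) = -(1/3)·log₂(1/3) = 0.52832
  -P(4)·log₂(P(4)) = -(11/24)·log₂(11/24) = 0.51587
H(P) = 0.11635 + 0.45282 + 0.52832 + 0.51587 = 1.61336 bits

log₂(4) = 2.00000 bits

D_KL(P||U) = 2.00000 - 1.61336 = 0.38664 ≈ 0.3866 bits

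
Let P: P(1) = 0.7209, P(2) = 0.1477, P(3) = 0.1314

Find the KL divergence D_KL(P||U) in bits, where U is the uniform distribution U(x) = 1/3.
0.4523 bits

U(i) = 1/3 for all i

D_KL(P||U) = Σ P(x) log₂(P(x) / (1/3))
           = Σ P(x) log₂(P(x)) + log₂(3)
           = log₂(3) - H(P)

H(P) = -Σ P(x) log₂(P(x)):
  -P(1)·log₂(P(1)) = -(0.7209)·log₂(0.7209) = 0.34036
  -P(2)·log₂(P(2)) = -(0.1477)·log₂(0.1477) = 0.40754
  -P(3)·log₂(P(3)) = -(0.1314)·log₂(0.1314) = 0.38473
H(P) = 0.34036 + 0.40754 + 0.38473 = 1.13263 bits

log₂(3) = 1.58496 bits

D_KL(P||U) = 1.58496 - 1.13263 = 0.45233 ≈ 0.4523 bits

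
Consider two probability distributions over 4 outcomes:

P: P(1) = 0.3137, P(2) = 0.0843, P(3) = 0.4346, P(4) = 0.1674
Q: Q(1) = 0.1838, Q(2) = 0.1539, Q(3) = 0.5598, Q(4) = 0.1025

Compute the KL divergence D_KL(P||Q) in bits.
0.1285 bits

D_KL(P||Q) = Σ P(x) log₂(P(x)/Q(x))

Computing term by term:
  P(1)·log₂(P(1)/Q(1)) = 0.3137·log₂(0.3137/0.1838) = 0.24194
  P(2)·log₂(P(2)/Q(2)) = 0.0843·log₂(0.0843/0.1539) = -0.07321
  P(3)·log₂(P(3)/Q(3)) = 0.4346·log₂(0.4346/0.5598) = -0.15873
  P(4)·log₂(P(4)/Q(4)) = 0.1674·log₂(0.1674/0.1025) = 0.11846

D_KL(P||Q) = 0.24194 - 0.07321 - 0.15873 + 0.11846 = 0.12846 ≈ 0.1285 bits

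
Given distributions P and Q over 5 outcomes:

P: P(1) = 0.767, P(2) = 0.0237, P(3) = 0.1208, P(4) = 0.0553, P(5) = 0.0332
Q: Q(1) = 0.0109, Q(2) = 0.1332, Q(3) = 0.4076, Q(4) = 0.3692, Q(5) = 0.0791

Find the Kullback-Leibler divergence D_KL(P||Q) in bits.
4.2429 bits

D_KL(P||Q) = Σ P(x) log₂(P(x)/Q(x))

Computing term by term:
  P(1)·log₂(P(1)/Q(1)) = 0.767·log₂(0.767/0.0109) = 4.70695
  P(2)·log₂(P(2)/Q(2)) = 0.0237·log₂(0.0237/0.1332) = -0.05903
  P(3)·log₂(P(3)/Q(3)) = 0.1208·log₂(0.1208/0.4076) = -0.21195
  P(4)·log₂(P(4)/Q(4)) = 0.0553·log₂(0.0553/0.3692) = -0.15147
  P(5)·log₂(P(5)/Q(5)) = 0.0332·log₂(0.0332/0.0791) = -0.04158

D_KL(P||Q) = 4.70695 - 0.05903 - 0.21195 - 0.15147 - 0.04158 = 4.24292 ≈ 4.2429 bits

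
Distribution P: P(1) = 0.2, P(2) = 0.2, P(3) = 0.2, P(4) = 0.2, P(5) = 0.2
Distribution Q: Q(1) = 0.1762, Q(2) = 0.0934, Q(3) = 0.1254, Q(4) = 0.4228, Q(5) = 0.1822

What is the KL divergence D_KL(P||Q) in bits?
0.2019 bits

D_KL(P||Q) = Σ P(x) log₂(P(x)/Q(x))

Computing term by term:
  P(1)·log₂(P(1)/Q(1)) = 0.2·log₂(0.2/0.1762) = 0.03656
  P(2)·log₂(P(2)/Q(2)) = 0.2·log₂(0.2/0.0934) = 0.21970
  P(3)·log₂(P(3)/Q(3)) = 0.2·log₂(0.2/0.1254) = 0.13469
  P(4)·log₂(P(4)/Q(4)) = 0.2·log₂(0.2/0.4228) = -0.21600
  P(5)·log₂(P(5)/Q(5)) = 0.2·log₂(0.2/0.1822) = 0.02690

D_KL(P||Q) = 0.03656 + 0.21970 + 0.13469 - 0.21600 + 0.02690 = 0.20185 ≈ 0.2019 bits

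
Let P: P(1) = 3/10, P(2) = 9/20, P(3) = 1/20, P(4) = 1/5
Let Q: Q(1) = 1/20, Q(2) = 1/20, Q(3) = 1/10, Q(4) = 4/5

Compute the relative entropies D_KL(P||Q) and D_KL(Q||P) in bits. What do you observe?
D_KL(P||Q) = 1.7520 bits, D_KL(Q||P) = 1.4123 bits. The two directions give different values (D_KL(P||Q) exceeds D_KL(Q||P) by 0.3397 bits): KL divergence is asymmetric.

D_KL(P||Q) = Σ P(x) log₂(P(x)/Q(x))

Computing term by term:
  P(1)·log₂(P(1)/Q(1)) = (3/10)·log₂((3/10)/(1/20)) = 0.77549
  P(2)·log₂(P(2)/Q(2)) = (9/20)·log₂((9/20)/(1/20)) = 1.42647
  P(3)·log₂(P(3)/Q(3)) = (1/20)·log₂((1/20)/(1/10)) = -0.05000
  P(4)·log₂(P(4)/Q(4)) = (1/5)·log₂((1/5)/(4/5)) = -0.40000

D_KL(P||Q) = 0.77549 + 1.42647 - 0.05000 - 0.40000 = 1.75196 ≈ 1.7520 bits

D_KL(Q||P) = Σ Q(x) log₂(Q(x)/P(x))

Computing term by term:
  Q(1)·log₂(Q(1)/P(1)) = (1/20)·log₂((1/20)/(3/10)) = -0.12925
  Q(2)·log₂(Q(2)/P(2)) = (1/20)·log₂((1/20)/(9/20)) = -0.15850
  Q(3)·log₂(Q(3)/P(3)) = (1/10)·log₂((1/10)/(1/20)) = 0.10000
  Q(4)·log₂(Q(4)/P(4)) = (4/5)·log₂((4/5)/(1/5)) = 1.60000

D_KL(Q||P) = -0.12925 - 0.15850 + 0.10000 + 1.60000 = 1.41225 ≈ 1.4123 bits

These are NOT equal (difference: 0.3397 bits). KL divergence is asymmetric: D_KL(P||Q) ≠ D_KL(Q||P) in general.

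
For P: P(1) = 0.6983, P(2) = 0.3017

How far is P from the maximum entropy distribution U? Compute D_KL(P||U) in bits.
0.1166 bits

U(i) = 1/2 for all i

D_KL(P||U) = Σ P(x) log₂(P(x) / (1/2))
           = Σ P(x) log₂(P(x)) + log₂(2)
           = log₂(2) - H(P)

H(P) = -Σ P(x) log₂(P(x)):
  -P(1)·log₂(P(1)) = -(0.6983)·log₂(0.6983) = 0.36178
  -P(2)·log₂(P(2)) = -(0.3017)·log₂(0.3017) = 0.52158
H(P) = 0.36178 + 0.52158 = 0.88336 bits

log₂(2) = 1.00000 bits

D_KL(P||U) = 1.00000 - 0.88336 = 0.11664 ≈ 0.1166 bits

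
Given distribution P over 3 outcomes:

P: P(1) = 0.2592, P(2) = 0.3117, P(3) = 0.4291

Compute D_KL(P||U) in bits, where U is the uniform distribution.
0.0321 bits

U(i) = 1/3 for all i

D_KL(P||U) = Σ P(x) log₂(P(x) / (1/3))
           = Σ P(x) log₂(P(x)) + log₂(3)
           = log₂(3) - H(P)

H(P) = -Σ P(x) log₂(P(x)):
  -P(1)·log₂(P(1)) = -(0.2592)·log₂(0.2592) = 0.50489
  -P(2)·log₂(P(2)) = -(0.3117)·log₂(0.3117) = 0.52421
  -P(3)·log₂(P(3)) = -(0.4291)·log₂(0.4291) = 0.52377
H(P) = 0.50489 + 0.52421 + 0.52377 = 1.55287 bits

log₂(3) = 1.58496 bits

D_KL(P||U) = 1.58496 - 1.55287 = 0.03209 ≈ 0.0321 bits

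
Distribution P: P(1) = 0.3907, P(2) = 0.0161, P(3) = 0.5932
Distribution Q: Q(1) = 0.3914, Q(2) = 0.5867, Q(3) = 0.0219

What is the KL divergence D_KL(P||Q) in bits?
2.7388 bits

D_KL(P||Q) = Σ P(x) log₂(P(x)/Q(x))

Computing term by term:
  P(1)·log₂(P(1)/Q(1)) = 0.3907·log₂(0.3907/0.3914) = -0.00101
  P(2)·log₂(P(2)/Q(2)) = 0.0161·log₂(0.0161/0.5867) = -0.08352
  P(3)·log₂(P(3)/Q(3)) = 0.5932·log₂(0.5932/0.0219) = 2.82334

D_KL(P||Q) = -0.00101 - 0.08352 + 2.82334 = 2.73881 ≈ 2.7388 bits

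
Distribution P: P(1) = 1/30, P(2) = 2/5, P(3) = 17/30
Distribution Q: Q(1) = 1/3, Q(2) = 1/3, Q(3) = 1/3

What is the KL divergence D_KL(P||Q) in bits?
0.4283 bits

D_KL(P||Q) = Σ P(x) log₂(P(x)/Q(x))

Computing term by term:
  P(1)·log₂(P(1)/Q(1)) = (1/30)·log₂((1/30)/(1/3)) = -0.11073
  P(2)·log₂(P(2)/Q(2)) = (2/5)·log₂((2/5)/(1/3)) = 0.10521
  P(3)·log₂(P(3)/Q(3)) = (17/30)·log₂((17/30)/(1/3)) = 0.43380

D_KL(P||Q) = -0.11073 + 0.10521 + 0.43380 = 0.42828 ≈ 0.4283 bits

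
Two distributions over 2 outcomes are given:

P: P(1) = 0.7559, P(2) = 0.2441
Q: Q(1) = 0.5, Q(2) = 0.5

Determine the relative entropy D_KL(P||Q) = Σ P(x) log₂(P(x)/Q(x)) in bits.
0.1982 bits

D_KL(P||Q) = Σ P(x) log₂(P(x)/Q(x))

Computing term by term:
  P(1)·log₂(P(1)/Q(1)) = 0.7559·log₂(0.7559/0.5) = 0.45072
  P(2)·log₂(P(2)/Q(2)) = 0.2441·log₂(0.2441/0.5) = -0.25251

D_KL(P||Q) = 0.45072 - 0.25251 = 0.19821 ≈ 0.1982 bits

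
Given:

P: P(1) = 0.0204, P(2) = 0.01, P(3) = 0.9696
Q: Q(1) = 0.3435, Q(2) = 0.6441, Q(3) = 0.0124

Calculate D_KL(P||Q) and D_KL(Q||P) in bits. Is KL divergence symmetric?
D_KL(P||Q) = 5.9546 bits, D_KL(Q||P) = 5.1919 bits. No, KL divergence is not symmetric.

D_KL(P||Q) = Σ P(x) log₂(P(x)/Q(x))

Computing term by term:
  P(1)·log₂(P(1)/Q(1)) = 0.0204·log₂(0.0204/0.3435) = -0.08310
  P(2)·log₂(P(2)/Q(2)) = 0.01·log₂(0.01/0.6441) = -0.06009
  P(3)·log₂(P(3)/Q(3)) = 0.9696·log₂(0.9696/0.0124) = 6.09779

D_KL(P||Q) = -0.08310 - 0.06009 + 6.09779 = 5.95460 ≈ 5.9546 bits

D_KL(Q||P) = Σ Q(x) log₂(Q(x)/P(x))

Computing term by term:
  Q(1)·log₂(Q(1)/P(1)) = 0.3435·log₂(0.3435/0.0204) = 1.39931
  Q(2)·log₂(Q(2)/P(2)) = 0.6441·log₂(0.6441/0.01) = 3.87053
  Q(3)·log₂(Q(3)/P(3)) = 0.0124·log₂(0.0124/0.9696) = -0.07798

D_KL(Q||P) = 1.39931 + 3.87053 - 0.07798 = 5.19186 ≈ 5.1919 bits

These are NOT equal (difference: 0.7627 bits). KL divergence is asymmetric: D_KL(P||Q) ≠ D_KL(Q||P) in general.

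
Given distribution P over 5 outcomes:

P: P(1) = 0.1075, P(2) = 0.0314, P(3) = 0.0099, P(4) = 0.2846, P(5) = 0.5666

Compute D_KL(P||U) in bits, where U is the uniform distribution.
0.7730 bits

U(i) = 1/5 for all i

D_KL(P||U) = Σ P(x) log₂(P(x) / (1/5))
           = Σ P(x) log₂(P(x)) + log₂(5)
           = log₂(5) - H(P)

H(P) = -Σ P(x) log₂(P(x)):
  -P(1)·log₂(P(1)) = -(0.1075)·log₂(0.1075) = 0.34589
  -P(2)·log₂(P(2)) = -(0.0314)·log₂(0.0314) = 0.15678
  -P(3)·log₂(P(3)) = -(0.0099)·log₂(0.0099) = 0.06592
  -P(4)·log₂(P(4)) = -(0.2846)·log₂(0.2846) = 0.51598
  -P(5)·log₂(P(5)) = -(0.5666)·log₂(0.5666) = 0.46438
H(P) = 0.34589 + 0.15678 + 0.06592 + 0.51598 + 0.46438 = 1.54895 bits

log₂(5) = 2.32193 bits

D_KL(P||U) = 2.32193 - 1.54895 = 0.77298 ≈ 0.7730 bits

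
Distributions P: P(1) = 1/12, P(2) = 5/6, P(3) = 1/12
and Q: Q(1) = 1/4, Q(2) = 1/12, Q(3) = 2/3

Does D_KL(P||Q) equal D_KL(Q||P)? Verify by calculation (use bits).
D_KL(P||Q) = 2.3862 bits, D_KL(Q||P) = 2.1194 bits. No — D_KL(P||Q) ≠ D_KL(Q||P) for this pair.

D_KL(P||Q) = Σ P(x) log₂(P(x)/Q(x))

Computing term by term:
  P(1)·log₂(P(1)/Q(1)) = (1/12)·log₂((1/12)/(1/4)) = -0.13208
  P(2)·log₂(P(2)/Q(2)) = (5/6)·log₂((5/6)/(1/12)) = 2.76827
  P(3)·log₂(P(3)/Q(3)) = (1/12)·log₂((1/12)/(2/3)) = -0.25000

D_KL(P||Q) = -0.13208 + 2.76827 - 0.25000 = 2.38619 ≈ 2.3862 bits

D_KL(Q||P) = Σ Q(x) log₂(Q(x)/P(x))

Computing term by term:
  Q(1)·log₂(Q(1)/P(1)) = (1/4)·log₂((1/4)/(1/12)) = 0.39624
  Q(2)·log₂(Q(2)/P(2)) = (1/12)·log₂((1/12)/(5/6)) = -0.27683
  Q(3)·log₂(Q(3)/P(3)) = (2/3)·log₂((2/3)/(1/12)) = 2.00000

D_KL(Q||P) = 0.39624 - 0.27683 + 2.00000 = 2.11941 ≈ 2.1194 bits

These are NOT equal (difference: 0.2668 bits). KL divergence is asymmetric: D_KL(P||Q) ≠ D_KL(Q||P) in general.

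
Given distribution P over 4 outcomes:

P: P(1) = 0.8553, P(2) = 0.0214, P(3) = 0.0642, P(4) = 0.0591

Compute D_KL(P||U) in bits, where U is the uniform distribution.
1.1930 bits

U(i) = 1/4 for all i

D_KL(P||U) = Σ P(x) log₂(P(x) / (1/4))
           = Σ P(x) log₂(P(x)) + log₂(4)
           = log₂(4) - H(P)

H(P) = -Σ P(x) log₂(P(x)):
  -P(1)·log₂(P(1)) = -(0.8553)·log₂(0.8553) = 0.19287
  -P(2)·log₂(P(2)) = -(0.0214)·log₂(0.0214) = 0.11869
  -P(3)·log₂(P(3)) = -(0.0642)·log₂(0.0642) = 0.25431
  -P(4)·log₂(P(4)) = -(0.0591)·log₂(0.0591) = 0.24117
H(P) = 0.19287 + 0.11869 + 0.25431 + 0.24117 = 0.80704 bits

log₂(4) = 2.00000 bits

D_KL(P||U) = 2.00000 - 0.80704 = 1.19296 ≈ 1.1930 bits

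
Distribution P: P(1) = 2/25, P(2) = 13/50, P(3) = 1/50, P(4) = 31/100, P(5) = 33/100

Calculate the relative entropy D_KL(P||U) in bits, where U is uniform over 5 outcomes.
0.3606 bits

U(i) = 1/5 for all i

D_KL(P||U) = Σ P(x) log₂(P(x) / (1/5))
           = Σ P(x) log₂(P(x)) + log₂(5)
           = log₂(5) - H(P)

H(P) = -Σ P(x) log₂(P(x)):
  -P(1)·log₂(P(1)) = -(2/25)·log₂(2/25) = 0.29151
  -P(2)·log₂(P(2)) = -(13/50)·log₂(13/50) = 0.50529
  -P(3)·log₂(P(3)) = -(1/50)·log₂(1/50) = 0.11288
  -P(4)·log₂(P(4)) = -(31/100)·log₂(31/100) = 0.52379
  -P(5)·log₂(P(5)) = -(33/100)·log₂(33/100) = 0.52782
H(P) = 0.29151 + 0.50529 + 0.11288 + 0.52379 + 0.52782 = 1.96129 bits

log₂(5) = 2.32193 bits

D_KL(P||U) = 2.32193 - 1.96129 = 0.36064 ≈ 0.3606 bits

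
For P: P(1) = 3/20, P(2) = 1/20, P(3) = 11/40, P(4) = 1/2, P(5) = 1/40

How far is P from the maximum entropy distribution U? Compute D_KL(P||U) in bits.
0.5501 bits

U(i) = 1/5 for all i

D_KL(P||U) = Σ P(x) log₂(P(x) / (1/5))
           = Σ P(x) log₂(P(x)) + log₂(5)
           = log₂(5) - H(P)

H(P) = -Σ P(x) log₂(P(x)):
  -P(1)·log₂(P(1)) = -(3/20)·log₂(3/20) = 0.41054
  -P(2)·log₂(P(2)) = -(1/20)·log₂(1/20) = 0.21610
  -P(3)·log₂(P(3)) = -(11/40)·log₂(11/40) = 0.51219
  -P(4)·log₂(P(4)) = -(1/2)·log₂(1/2) = 0.50000
  -P(5)·log₂(P(5)) = -(1/40)·log₂(1/40) = 0.13305
H(P) = 0.41054 + 0.21610 + 0.51219 + 0.50000 + 0.13305 = 1.77188 bits

log₂(5) = 2.32193 bits

D_KL(P||U) = 2.32193 - 1.77188 = 0.55005 ≈ 0.5501 bits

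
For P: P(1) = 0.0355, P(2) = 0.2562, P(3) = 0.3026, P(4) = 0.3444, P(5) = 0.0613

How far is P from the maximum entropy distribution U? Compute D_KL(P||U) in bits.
0.3492 bits

U(i) = 1/5 for all i

D_KL(P||U) = Σ P(x) log₂(P(x) / (1/5))
           = Σ P(x) log₂(P(x)) + log₂(5)
           = log₂(5) - H(P)

H(P) = -Σ P(x) log₂(P(x)):
  -P(1)·log₂(P(1)) = -(0.0355)·log₂(0.0355) = 0.17097
  -P(2)·log₂(P(2)) = -(0.2562)·log₂(0.2562) = 0.50335
  -P(3)·log₂(P(3)) = -(0.3026)·log₂(0.3026) = 0.52184
  -P(4)·log₂(P(4)) = -(0.3444)·log₂(0.3444) = 0.52963
  -P(5)·log₂(P(5)) = -(0.0613)·log₂(0.0613) = 0.24691
H(P) = 0.17097 + 0.50335 + 0.52184 + 0.52963 + 0.24691 = 1.97270 bits

log₂(5) = 2.32193 bits

D_KL(P||U) = 2.32193 - 1.97270 = 0.34923 ≈ 0.3492 bits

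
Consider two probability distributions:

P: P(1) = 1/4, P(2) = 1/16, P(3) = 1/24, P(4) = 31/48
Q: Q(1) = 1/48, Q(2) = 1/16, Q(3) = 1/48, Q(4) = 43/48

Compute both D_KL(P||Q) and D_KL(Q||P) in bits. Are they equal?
D_KL(P||Q) = 0.6330 bits, D_KL(Q||P) = 0.3274 bits. No, they are not equal.

D_KL(P||Q) = Σ P(x) log₂(P(x)/Q(x))

Computing term by term:
  P(1)·log₂(P(1)/Q(1)) = (1/4)·log₂((1/4)/(1/48)) = 0.89624
  P(2)·log₂(P(2)/Q(2)) = (1/16)·log₂((1/16)/(1/16)) = 0.00000
  P(3)·log₂(P(3)/Q(3)) = (1/24)·log₂((1/24)/(1/48)) = 0.04167
  P(4)·log₂(P(4)/Q(4)) = (31/48)·log₂((31/48)/(43/48)) = -0.30488

D_KL(P||Q) = 0.89624 + 0.00000 + 0.04167 - 0.30488 = 0.63303 ≈ 0.6330 bits

D_KL(Q||P) = Σ Q(x) log₂(Q(x)/P(x))

Computing term by term:
  Q(1)·log₂(Q(1)/P(1)) = (1/48)·log₂((1/48)/(1/4)) = -0.07469
  Q(2)·log₂(Q(2)/P(2)) = (1/16)·log₂((1/16)/(1/16)) = 0.00000
  Q(3)·log₂(Q(3)/P(3)) = (1/48)·log₂((1/48)/(1/24)) = -0.02083
  Q(4)·log₂(Q(4)/P(4)) = (43/48)·log₂((43/48)/(31/48)) = 0.42289

D_KL(Q||P) = -0.07469 + 0.00000 - 0.02083 + 0.42289 = 0.32737 ≈ 0.3274 bits

These are NOT equal (difference: 0.3056 bits). KL divergence is asymmetric: D_KL(P||Q) ≠ D_KL(Q||P) in general.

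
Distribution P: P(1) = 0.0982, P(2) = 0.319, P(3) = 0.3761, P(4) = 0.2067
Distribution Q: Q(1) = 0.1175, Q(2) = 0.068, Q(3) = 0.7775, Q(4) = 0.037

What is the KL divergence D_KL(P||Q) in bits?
0.8049 bits

D_KL(P||Q) = Σ P(x) log₂(P(x)/Q(x))

Computing term by term:
  P(1)·log₂(P(1)/Q(1)) = 0.0982·log₂(0.0982/0.1175) = -0.02542
  P(2)·log₂(P(2)/Q(2)) = 0.319·log₂(0.319/0.068) = 0.71135
  P(3)·log₂(P(3)/Q(3)) = 0.3761·log₂(0.3761/0.7775) = -0.39405
  P(4)·log₂(P(4)/Q(4)) = 0.2067·log₂(0.2067/0.037) = 0.51302

D_KL(P||Q) = -0.02542 + 0.71135 - 0.39405 + 0.51302 = 0.80490 ≈ 0.8049 bits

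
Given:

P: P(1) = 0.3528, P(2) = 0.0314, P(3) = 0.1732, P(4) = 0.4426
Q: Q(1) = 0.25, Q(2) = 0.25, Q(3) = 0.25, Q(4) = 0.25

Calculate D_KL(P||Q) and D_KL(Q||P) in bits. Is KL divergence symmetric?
D_KL(P||Q) = 0.3544 bits, D_KL(Q||P) = 0.5504 bits. No, KL divergence is not symmetric.

D_KL(P||Q) = Σ P(x) log₂(P(x)/Q(x))

Computing term by term:
  P(1)·log₂(P(1)/Q(1)) = 0.3528·log₂(0.3528/0.25) = 0.17531
  P(2)·log₂(P(2)/Q(2)) = 0.0314·log₂(0.0314/0.25) = -0.09398
  P(3)·log₂(P(3)/Q(3)) = 0.1732·log₂(0.1732/0.25) = -0.09171
  P(4)·log₂(P(4)/Q(4)) = 0.4426·log₂(0.4426/0.25) = 0.36474

D_KL(P||Q) = 0.17531 - 0.09398 - 0.09171 + 0.36474 = 0.35436 ≈ 0.3544 bits

D_KL(Q||P) = Σ Q(x) log₂(Q(x)/P(x))

Computing term by term:
  Q(1)·log₂(Q(1)/P(1)) = 0.25·log₂(0.25/0.3528) = -0.12423
  Q(2)·log₂(Q(2)/P(2)) = 0.25·log₂(0.25/0.0314) = 0.74827
  Q(3)·log₂(Q(3)/P(3)) = 0.25·log₂(0.25/0.1732) = 0.13237
  Q(4)·log₂(Q(4)/P(4)) = 0.25·log₂(0.25/0.4426) = -0.20602

D_KL(Q||P) = -0.12423 + 0.74827 + 0.13237 - 0.20602 = 0.55039 ≈ 0.5504 bits

These are NOT equal (difference: 0.1960 bits). KL divergence is asymmetric: D_KL(P||Q) ≠ D_KL(Q||P) in general.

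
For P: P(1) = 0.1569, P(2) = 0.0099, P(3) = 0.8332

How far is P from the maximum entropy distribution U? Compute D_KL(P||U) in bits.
0.8804 bits

U(i) = 1/3 for all i

D_KL(P||U) = Σ P(x) log₂(P(x) / (1/3))
           = Σ P(x) log₂(P(x)) + log₂(3)
           = log₂(3) - H(P)

H(P) = -Σ P(x) log₂(P(x)):
  -P(1)·log₂(P(1)) = -(0.1569)·log₂(0.1569) = 0.41925
  -P(2)·log₂(P(2)) = -(0.0099)·log₂(0.0099) = 0.06592
  -P(3)·log₂(P(3)) = -(0.8332)·log₂(0.8332) = 0.21935
H(P) = 0.41925 + 0.06592 + 0.21935 = 0.70452 bits

log₂(3) = 1.58496 bits

D_KL(P||U) = 1.58496 - 0.70452 = 0.88044 ≈ 0.8804 bits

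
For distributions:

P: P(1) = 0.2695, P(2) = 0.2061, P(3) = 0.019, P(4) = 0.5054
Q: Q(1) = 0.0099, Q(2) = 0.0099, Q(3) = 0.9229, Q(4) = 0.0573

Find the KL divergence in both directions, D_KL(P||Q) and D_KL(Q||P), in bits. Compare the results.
D_KL(P||Q) = 3.6682 bits, D_KL(Q||P) = 4.8997 bits. D_KL(Q||P) is larger than D_KL(P||Q) by 1.2315 bits; the two directions differ.

D_KL(P||Q) = Σ P(x) log₂(P(x)/Q(x))

Computing term by term:
  P(1)·log₂(P(1)/Q(1)) = 0.2695·log₂(0.2695/0.0099) = 1.28463
  P(2)·log₂(P(2)/Q(2)) = 0.2061·log₂(0.2061/0.0099) = 0.90267
  P(3)·log₂(P(3)/Q(3)) = 0.019·log₂(0.019/0.9229) = -0.10644
  P(4)·log₂(P(4)/Q(4)) = 0.5054·log₂(0.5054/0.0573) = 1.58737

D_KL(P||Q) = 1.28463 + 0.90267 - 0.10644 + 1.58737 = 3.66823 ≈ 3.6682 bits

D_KL(Q||P) = Σ Q(x) log₂(Q(x)/P(x))

Computing term by term:
  Q(1)·log₂(Q(1)/P(1)) = 0.0099·log₂(0.0099/0.2695) = -0.04719
  Q(2)·log₂(Q(2)/P(2)) = 0.0099·log₂(0.0099/0.2061) = -0.04336
  Q(3)·log₂(Q(3)/P(3)) = 0.9229·log₂(0.9229/0.019) = 5.17018
  Q(4)·log₂(Q(4)/P(4)) = 0.0573·log₂(0.0573/0.5054) = -0.17997

D_KL(Q||P) = -0.04719 - 0.04336 + 5.17018 - 0.17997 = 4.89966 ≈ 4.8997 bits

These are NOT equal (difference: 1.2315 bits). KL divergence is asymmetric: D_KL(P||Q) ≠ D_KL(Q||P) in general.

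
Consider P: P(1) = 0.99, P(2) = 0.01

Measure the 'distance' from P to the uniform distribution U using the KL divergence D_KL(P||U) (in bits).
0.9192 bits

U(i) = 1/2 for all i

D_KL(P||U) = Σ P(x) log₂(P(x) / (1/2))
           = Σ P(x) log₂(P(x)) + log₂(2)
           = log₂(2) - H(P)

H(P) = -Σ P(x) log₂(P(x)):
  -P(1)·log₂(P(1)) = -(0.99)·log₂(0.99) = 0.01435
  -P(2)·log₂(P(2)) = -(0.01)·log₂(0.01) = 0.06644
H(P) = 0.01435 + 0.06644 = 0.08079 bits

log₂(2) = 1.00000 bits

D_KL(P||U) = 1.00000 - 0.08079 = 0.91921 ≈ 0.9192 bits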